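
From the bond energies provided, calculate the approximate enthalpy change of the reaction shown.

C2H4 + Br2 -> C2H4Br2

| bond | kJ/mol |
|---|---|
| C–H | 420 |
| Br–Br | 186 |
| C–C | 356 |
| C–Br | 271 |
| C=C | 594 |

ΔH ≈ −118 kJ

Bonds broken (reactants):
  Br–Br: 1 × 186 = 186
  C–H: 4 × 420 = 1680
  C=C: 1 × 594 = 594
  Σ(broken) = 2460 kJ
Bonds formed (products):
  C–Br: 2 × 271 = 542
  C–C: 1 × 356 = 356
  C–H: 4 × 420 = 1680
  Σ(formed) = 2578 kJ
ΔH = Σ(broken) − Σ(formed) = 2460 − 2578 = −118 kJ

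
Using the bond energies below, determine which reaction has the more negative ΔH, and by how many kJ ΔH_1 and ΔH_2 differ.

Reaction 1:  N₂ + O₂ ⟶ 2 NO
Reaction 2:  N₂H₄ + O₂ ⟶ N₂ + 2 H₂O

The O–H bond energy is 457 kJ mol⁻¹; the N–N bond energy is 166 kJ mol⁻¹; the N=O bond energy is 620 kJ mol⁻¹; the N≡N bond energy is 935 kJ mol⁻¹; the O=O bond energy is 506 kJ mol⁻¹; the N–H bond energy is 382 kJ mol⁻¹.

Reaction 1:
  Bonds broken (reactants):
    N≡N: 1 × 935 = 935
    O=O: 1 × 506 = 506
    Σ(broken) = 1441 kJ
  Bonds formed (products):
    N=O: 2 × 620 = 1240
    Σ(formed) = 1240 kJ
  ΔH_1 = 1441 − 1240 = +201 kJ
Reaction 2:
  Bonds broken (reactants):
    N–H: 4 × 382 = 1528
    N–N: 1 × 166 = 166
    O=O: 1 × 506 = 506
    Σ(broken) = 2200 kJ
  Bonds formed (products):
    N≡N: 1 × 935 = 935
    O–H: 4 × 457 = 1828
    Σ(formed) = 2763 kJ
  ΔH_2 = 2200 − 2763 = −563 kJ
ΔH_1 − ΔH_2 = +764 kJ, so reaction 2 has the more negative ΔH; |ΔH_1 − ΔH_2| = 764 kJ.

Reaction 2, by 764 kJ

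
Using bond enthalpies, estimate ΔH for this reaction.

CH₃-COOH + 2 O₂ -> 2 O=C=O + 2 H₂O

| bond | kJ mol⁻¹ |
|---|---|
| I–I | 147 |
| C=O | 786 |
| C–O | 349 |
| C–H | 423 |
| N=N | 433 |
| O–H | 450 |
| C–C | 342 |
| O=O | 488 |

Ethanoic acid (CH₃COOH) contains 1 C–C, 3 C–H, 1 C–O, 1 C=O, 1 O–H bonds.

ΔH ≈ −772 kJ

Bonds broken (reactants):
  C–C: 1 × 342 = 342
  C–H: 3 × 423 = 1269
  C–O: 1 × 349 = 349
  C=O: 1 × 786 = 786
  O–H: 1 × 450 = 450
  O=O: 2 × 488 = 976
  Σ(broken) = 4172 kJ
Bonds formed (products):
  C=O: 4 × 786 = 3144
  O–H: 4 × 450 = 1800
  Σ(formed) = 4944 kJ
ΔH = Σ(broken) − Σ(formed) = 4172 − 4944 = −772 kJ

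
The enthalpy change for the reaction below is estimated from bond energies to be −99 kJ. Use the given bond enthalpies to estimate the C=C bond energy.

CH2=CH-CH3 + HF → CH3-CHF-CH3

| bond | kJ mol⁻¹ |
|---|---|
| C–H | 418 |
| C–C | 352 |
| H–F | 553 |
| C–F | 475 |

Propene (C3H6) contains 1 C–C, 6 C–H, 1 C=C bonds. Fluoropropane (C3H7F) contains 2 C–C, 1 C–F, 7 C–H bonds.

Let D be the C=C bond energy.
Σ(broken) = 1×352 + 6×418 + 1×D + 1×553 = 3413 + D
Σ(formed) = 2×352 + 1×475 + 7×418 = 4105
ΔH = Σ(broken) − Σ(formed) = (3413 + D) − (4105) = −692 + D
Setting this equal to −99 kJ gives D = 593 kJ/mol.

D(C=C) ≈ 593 kJ/mol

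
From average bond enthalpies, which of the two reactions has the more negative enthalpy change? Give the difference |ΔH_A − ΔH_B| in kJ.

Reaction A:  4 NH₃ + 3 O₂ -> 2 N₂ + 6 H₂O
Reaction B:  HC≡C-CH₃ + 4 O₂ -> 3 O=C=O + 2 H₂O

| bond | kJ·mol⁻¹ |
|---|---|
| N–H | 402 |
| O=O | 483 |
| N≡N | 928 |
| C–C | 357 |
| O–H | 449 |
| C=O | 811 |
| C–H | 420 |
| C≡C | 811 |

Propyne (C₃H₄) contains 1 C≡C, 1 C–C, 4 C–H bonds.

Reaction B, by 911 kJ

Reaction A:
  Bonds broken (reactants):
    N–H: 12 × 402 = 4824
    O=O: 3 × 483 = 1449
    Σ(broken) = 6273 kJ
  Bonds formed (products):
    N≡N: 2 × 928 = 1856
    O–H: 12 × 449 = 5388
    Σ(formed) = 7244 kJ
  ΔH_A = 6273 − 7244 = −971 kJ
Reaction B:
  Bonds broken (reactants):
    C≡C: 1 × 811 = 811
    C–C: 1 × 357 = 357
    C–H: 4 × 420 = 1680
    O=O: 4 × 483 = 1932
    Σ(broken) = 4780 kJ
  Bonds formed (products):
    C=O: 6 × 811 = 4866
    O–H: 4 × 449 = 1796
    Σ(formed) = 6662 kJ
  ΔH_B = 4780 − 6662 = −1882 kJ
ΔH_A − ΔH_B = +911 kJ, so reaction B has the more negative ΔH; |ΔH_A − ΔH_B| = 911 kJ.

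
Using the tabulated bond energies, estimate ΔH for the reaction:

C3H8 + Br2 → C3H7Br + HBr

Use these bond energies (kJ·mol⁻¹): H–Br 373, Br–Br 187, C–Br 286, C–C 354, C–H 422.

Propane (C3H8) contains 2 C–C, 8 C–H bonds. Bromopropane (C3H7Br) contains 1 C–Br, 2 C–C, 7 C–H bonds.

ΔH ≈ −50 kJ

Bonds broken (reactants):
  Br–Br: 1 × 187 = 187
  C–C: 2 × 354 = 708
  C–H: 8 × 422 = 3376
  Σ(broken) = 4271 kJ
Bonds formed (products):
  C–Br: 1 × 286 = 286
  C–C: 2 × 354 = 708
  C–H: 7 × 422 = 2954
  H–Br: 1 × 373 = 373
  Σ(formed) = 4321 kJ
ΔH = Σ(broken) − Σ(formed) = 4271 − 4321 = −50 kJ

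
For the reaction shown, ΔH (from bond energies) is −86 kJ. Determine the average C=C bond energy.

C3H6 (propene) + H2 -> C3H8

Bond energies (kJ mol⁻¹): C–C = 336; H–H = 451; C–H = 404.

D(C=C) ≈ 607 kJ/mol

Let D be the C=C bond energy.
Σ(broken) = 1×336 + 6×404 + 1×D + 1×451 = 3211 + D
Σ(formed) = 2×336 + 8×404 = 3904
ΔH = Σ(broken) − Σ(formed) = (3211 + D) − (3904) = −693 + D
Setting this equal to −86 kJ gives D = 607 kJ/mol.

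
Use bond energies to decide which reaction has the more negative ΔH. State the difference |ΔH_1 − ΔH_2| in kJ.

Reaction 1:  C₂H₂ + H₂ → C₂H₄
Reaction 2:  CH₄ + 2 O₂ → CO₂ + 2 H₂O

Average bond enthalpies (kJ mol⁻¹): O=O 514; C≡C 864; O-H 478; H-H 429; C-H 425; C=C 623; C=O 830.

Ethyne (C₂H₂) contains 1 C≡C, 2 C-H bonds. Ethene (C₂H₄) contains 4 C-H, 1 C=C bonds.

Reaction 1:
  Bonds broken (reactants):
    C≡C: 1 × 864 = 864
    C-H: 2 × 425 = 850
    H-H: 1 × 429 = 429
    Σ(broken) = 2143 kJ
  Bonds formed (products):
    C-H: 4 × 425 = 1700
    C=C: 1 × 623 = 623
    Σ(formed) = 2323 kJ
  ΔH_1 = 2143 − 2323 = −180 kJ
Reaction 2:
  Bonds broken (reactants):
    C-H: 4 × 425 = 1700
    O=O: 2 × 514 = 1028
    Σ(broken) = 2728 kJ
  Bonds formed (products):
    C=O: 2 × 830 = 1660
    O-H: 4 × 478 = 1912
    Σ(formed) = 3572 kJ
  ΔH_2 = 2728 − 3572 = −844 kJ
ΔH_1 − ΔH_2 = +664 kJ, so reaction 2 has the more negative ΔH; |ΔH_1 − ΔH_2| = 664 kJ.

Reaction 2, by 664 kJ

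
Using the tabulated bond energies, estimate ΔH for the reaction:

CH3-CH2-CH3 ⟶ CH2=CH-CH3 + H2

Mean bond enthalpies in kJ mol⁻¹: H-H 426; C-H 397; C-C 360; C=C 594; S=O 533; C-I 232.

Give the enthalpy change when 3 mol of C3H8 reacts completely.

ΔH = +402 kJ

Bonds broken (reactants):
  C-C: 2 × 360 = 720
  C-H: 8 × 397 = 3176
  Σ(broken) = 3896 kJ
Bonds formed (products):
  C-C: 1 × 360 = 360
  C-H: 6 × 397 = 2382
  C=C: 1 × 594 = 594
  H-H: 1 × 426 = 426
  Σ(formed) = 3762 kJ
ΔH = Σ(broken) − Σ(formed) = 3896 − 3762 = +134 kJ
For 3× the reaction as written: 3 × (+134) = +402 kJ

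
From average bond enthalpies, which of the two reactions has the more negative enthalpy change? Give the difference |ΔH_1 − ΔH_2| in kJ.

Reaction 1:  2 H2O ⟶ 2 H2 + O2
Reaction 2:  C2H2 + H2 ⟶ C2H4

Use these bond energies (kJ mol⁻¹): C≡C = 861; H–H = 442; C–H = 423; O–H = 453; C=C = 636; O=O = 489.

Reaction 1:
  Bonds broken (reactants):
    O–H: 4 × 453 = 1812
    Σ(broken) = 1812 kJ
  Bonds formed (products):
    H–H: 2 × 442 = 884
    O=O: 1 × 489 = 489
    Σ(formed) = 1373 kJ
  ΔH_1 = 1812 − 1373 = +439 kJ
Reaction 2:
  Bonds broken (reactants):
    C≡C: 1 × 861 = 861
    C–H: 2 × 423 = 846
    H–H: 1 × 442 = 442
    Σ(broken) = 2149 kJ
  Bonds formed (products):
    C–H: 4 × 423 = 1692
    C=C: 1 × 636 = 636
    Σ(formed) = 2328 kJ
  ΔH_2 = 2149 − 2328 = −179 kJ
ΔH_1 − ΔH_2 = +618 kJ, so reaction 2 has the more negative ΔH; |ΔH_1 − ΔH_2| = 618 kJ.

Reaction 2, by 618 kJ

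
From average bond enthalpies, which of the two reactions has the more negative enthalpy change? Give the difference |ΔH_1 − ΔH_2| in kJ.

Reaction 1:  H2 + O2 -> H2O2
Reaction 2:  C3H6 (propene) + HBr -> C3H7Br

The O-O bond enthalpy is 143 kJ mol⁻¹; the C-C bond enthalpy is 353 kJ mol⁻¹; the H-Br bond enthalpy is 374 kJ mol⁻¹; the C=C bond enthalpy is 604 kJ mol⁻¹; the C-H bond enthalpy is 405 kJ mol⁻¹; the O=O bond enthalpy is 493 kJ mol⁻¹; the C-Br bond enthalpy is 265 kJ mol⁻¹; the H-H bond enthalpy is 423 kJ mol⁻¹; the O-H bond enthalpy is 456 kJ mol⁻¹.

Reaction 1:
  Bonds broken (reactants):
    H-H: 1 × 423 = 423
    O=O: 1 × 493 = 493
    Σ(broken) = 916 kJ
  Bonds formed (products):
    O-H: 2 × 456 = 912
    O-O: 1 × 143 = 143
    Σ(formed) = 1055 kJ
  ΔH_1 = 916 − 1055 = −139 kJ
Reaction 2:
  Bonds broken (reactants):
    C-C: 1 × 353 = 353
    C-H: 6 × 405 = 2430
    C=C: 1 × 604 = 604
    H-Br: 1 × 374 = 374
    Σ(broken) = 3761 kJ
  Bonds formed (products):
    C-Br: 1 × 265 = 265
    C-C: 2 × 353 = 706
    C-H: 7 × 405 = 2835
    Σ(formed) = 3806 kJ
  ΔH_2 = 3761 − 3806 = −45 kJ
ΔH_1 − ΔH_2 = −94 kJ, so reaction 1 has the more negative ΔH; |ΔH_1 − ΔH_2| = 94 kJ.

Reaction 1, by 94 kJ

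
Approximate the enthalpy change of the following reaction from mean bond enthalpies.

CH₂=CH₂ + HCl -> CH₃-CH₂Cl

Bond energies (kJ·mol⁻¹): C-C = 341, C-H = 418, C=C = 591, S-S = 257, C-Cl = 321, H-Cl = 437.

ΔH ≈ −52 kJ

Bonds broken (reactants):
  C-H: 4 × 418 = 1672
  C=C: 1 × 591 = 591
  H-Cl: 1 × 437 = 437
  Σ(broken) = 2700 kJ
Bonds formed (products):
  C-C: 1 × 341 = 341
  C-Cl: 1 × 321 = 321
  C-H: 5 × 418 = 2090
  Σ(formed) = 2752 kJ
ΔH = Σ(broken) − Σ(formed) = 2700 − 2752 = −52 kJ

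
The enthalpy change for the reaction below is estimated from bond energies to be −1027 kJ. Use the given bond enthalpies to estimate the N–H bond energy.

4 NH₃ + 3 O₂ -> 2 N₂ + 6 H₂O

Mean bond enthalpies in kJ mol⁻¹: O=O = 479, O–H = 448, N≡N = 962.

D(N–H) ≈ 403 kJ/mol

Let D be the N–H bond energy.
Σ(broken) = 12×D + 3×479 = 1437 + 12D
Σ(formed) = 2×962 + 12×448 = 7300
ΔH = Σ(broken) − Σ(formed) = (1437 + 12D) − (7300) = −5863 + 12D
Setting this equal to −1027 kJ gives 12D = 4836, so D = 403 kJ/mol.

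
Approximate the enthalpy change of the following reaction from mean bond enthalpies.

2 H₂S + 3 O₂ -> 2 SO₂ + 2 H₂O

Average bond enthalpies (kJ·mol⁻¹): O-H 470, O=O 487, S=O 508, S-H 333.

Bonds broken (reactants):
  O=O: 3 × 487 = 1461
  S-H: 4 × 333 = 1332
  Σ(broken) = 2793 kJ
Bonds formed (products):
  O-H: 4 × 470 = 1880
  S=O: 4 × 508 = 2032
  Σ(formed) = 3912 kJ
ΔH = Σ(broken) − Σ(formed) = 2793 − 3912 = −1119 kJ

ΔH ≈ −1119 kJ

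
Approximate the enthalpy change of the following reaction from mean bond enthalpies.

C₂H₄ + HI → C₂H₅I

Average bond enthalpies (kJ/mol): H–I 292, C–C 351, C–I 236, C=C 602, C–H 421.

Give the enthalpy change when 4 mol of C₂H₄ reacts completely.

Bonds broken (reactants):
  C–H: 4 × 421 = 1684
  C=C: 1 × 602 = 602
  H–I: 1 × 292 = 292
  Σ(broken) = 2578 kJ
Bonds formed (products):
  C–C: 1 × 351 = 351
  C–H: 5 × 421 = 2105
  C–I: 1 × 236 = 236
  Σ(formed) = 2692 kJ
ΔH = Σ(broken) − Σ(formed) = 2578 − 2692 = −114 kJ
For 4× the reaction as written: 4 × (−114) = −456 kJ

ΔH = −456 kJ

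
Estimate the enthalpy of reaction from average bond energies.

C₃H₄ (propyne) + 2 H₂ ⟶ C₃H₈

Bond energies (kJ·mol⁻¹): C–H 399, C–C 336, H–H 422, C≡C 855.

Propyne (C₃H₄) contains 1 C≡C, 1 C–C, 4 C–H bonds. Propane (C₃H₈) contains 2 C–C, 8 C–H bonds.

ΔH ≈ −233 kJ

Bonds broken (reactants):
  C≡C: 1 × 855 = 855
  C–C: 1 × 336 = 336
  C–H: 4 × 399 = 1596
  H–H: 2 × 422 = 844
  Σ(broken) = 3631 kJ
Bonds formed (products):
  C–C: 2 × 336 = 672
  C–H: 8 × 399 = 3192
  Σ(formed) = 3864 kJ
ΔH = Σ(broken) − Σ(formed) = 3631 − 3864 = −233 kJ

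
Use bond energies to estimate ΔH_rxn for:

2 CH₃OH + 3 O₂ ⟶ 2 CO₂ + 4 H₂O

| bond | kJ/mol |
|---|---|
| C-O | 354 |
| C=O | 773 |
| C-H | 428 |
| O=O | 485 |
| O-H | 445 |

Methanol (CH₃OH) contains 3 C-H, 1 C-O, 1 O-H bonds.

Bonds broken (reactants):
  C-H: 6 × 428 = 2568
  C-O: 2 × 354 = 708
  O-H: 2 × 445 = 890
  O=O: 3 × 485 = 1455
  Σ(broken) = 5621 kJ
Bonds formed (products):
  C=O: 4 × 773 = 3092
  O-H: 8 × 445 = 3560
  Σ(formed) = 6652 kJ
ΔH = Σ(broken) − Σ(formed) = 5621 − 6652 = −1031 kJ

ΔH ≈ −1031 kJ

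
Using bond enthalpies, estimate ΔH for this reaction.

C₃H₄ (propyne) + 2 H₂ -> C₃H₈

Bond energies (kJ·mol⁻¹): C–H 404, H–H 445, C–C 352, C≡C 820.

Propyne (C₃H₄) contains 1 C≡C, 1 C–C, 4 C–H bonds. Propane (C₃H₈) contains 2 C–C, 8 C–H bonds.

ΔH ≈ −258 kJ

Bonds broken (reactants):
  C≡C: 1 × 820 = 820
  C–C: 1 × 352 = 352
  C–H: 4 × 404 = 1616
  H–H: 2 × 445 = 890
  Σ(broken) = 3678 kJ
Bonds formed (products):
  C–C: 2 × 352 = 704
  C–H: 8 × 404 = 3232
  Σ(formed) = 3936 kJ
ΔH = Σ(broken) − Σ(formed) = 3678 − 3936 = −258 kJ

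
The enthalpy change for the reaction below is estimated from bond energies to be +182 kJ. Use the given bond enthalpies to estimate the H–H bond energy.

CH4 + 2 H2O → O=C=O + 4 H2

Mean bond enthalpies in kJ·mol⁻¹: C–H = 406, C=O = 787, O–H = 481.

Let D be the H–H bond energy.
Σ(broken) = 4×406 + 4×481 = 3548
Σ(formed) = 2×787 + 4×D = 1574 + 4D
ΔH = Σ(broken) − Σ(formed) = (3548) − (1574 + 4D) = +1974 − 4D
Setting this equal to +182 kJ gives 4D = 1792, so D = 448 kJ/mol.

D(H–H) ≈ 448 kJ/mol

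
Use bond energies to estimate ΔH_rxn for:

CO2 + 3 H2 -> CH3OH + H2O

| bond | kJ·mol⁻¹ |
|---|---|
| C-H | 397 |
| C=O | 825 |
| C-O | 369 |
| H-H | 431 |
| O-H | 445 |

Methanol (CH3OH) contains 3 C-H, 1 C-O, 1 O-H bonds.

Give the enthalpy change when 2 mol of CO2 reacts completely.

Bonds broken (reactants):
  C=O: 2 × 825 = 1650
  H-H: 3 × 431 = 1293
  Σ(broken) = 2943 kJ
Bonds formed (products):
  C-H: 3 × 397 = 1191
  C-O: 1 × 369 = 369
  O-H: 3 × 445 = 1335
  Σ(formed) = 2895 kJ
ΔH = Σ(broken) − Σ(formed) = 2943 − 2895 = +48 kJ
For 2× the reaction as written: 2 × (+48) = +96 kJ

ΔH = +96 kJ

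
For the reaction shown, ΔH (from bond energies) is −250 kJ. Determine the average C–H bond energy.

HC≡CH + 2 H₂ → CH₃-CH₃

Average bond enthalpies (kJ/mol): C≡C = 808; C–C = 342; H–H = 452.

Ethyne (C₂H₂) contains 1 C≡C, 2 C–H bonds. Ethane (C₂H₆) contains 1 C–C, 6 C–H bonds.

D(C–H) ≈ 405 kJ/mol

Let D be the C–H bond energy.
Σ(broken) = 1×808 + 2×D + 2×452 = 1712 + 2D
Σ(formed) = 1×342 + 6×D = 342 + 6D
ΔH = Σ(broken) − Σ(formed) = (1712 + 2D) − (342 + 6D) = +1370 − 4D
Setting this equal to −250 kJ gives 4D = 1620, so D = 405 kJ/mol.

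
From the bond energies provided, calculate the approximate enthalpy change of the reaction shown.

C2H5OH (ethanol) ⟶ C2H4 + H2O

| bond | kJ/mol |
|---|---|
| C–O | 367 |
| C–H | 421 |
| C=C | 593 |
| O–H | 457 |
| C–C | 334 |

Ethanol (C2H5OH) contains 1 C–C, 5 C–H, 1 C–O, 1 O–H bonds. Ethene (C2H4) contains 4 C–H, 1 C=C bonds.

ΔH ≈ +72 kJ

Bonds broken (reactants):
  C–C: 1 × 334 = 334
  C–H: 5 × 421 = 2105
  C–O: 1 × 367 = 367
  O–H: 1 × 457 = 457
  Σ(broken) = 3263 kJ
Bonds formed (products):
  C–H: 4 × 421 = 1684
  C=C: 1 × 593 = 593
  O–H: 2 × 457 = 914
  Σ(formed) = 3191 kJ
ΔH = Σ(broken) − Σ(formed) = 3263 − 3191 = +72 kJ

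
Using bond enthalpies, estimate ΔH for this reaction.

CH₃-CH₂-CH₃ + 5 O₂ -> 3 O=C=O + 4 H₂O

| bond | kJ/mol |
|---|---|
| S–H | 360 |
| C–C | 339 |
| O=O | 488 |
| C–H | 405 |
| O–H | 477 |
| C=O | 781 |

ΔH ≈ −2144 kJ

Bonds broken (reactants):
  C–C: 2 × 339 = 678
  C–H: 8 × 405 = 3240
  O=O: 5 × 488 = 2440
  Σ(broken) = 6358 kJ
Bonds formed (products):
  C=O: 6 × 781 = 4686
  O–H: 8 × 477 = 3816
  Σ(formed) = 8502 kJ
ΔH = Σ(broken) − Σ(formed) = 6358 − 8502 = −2144 kJ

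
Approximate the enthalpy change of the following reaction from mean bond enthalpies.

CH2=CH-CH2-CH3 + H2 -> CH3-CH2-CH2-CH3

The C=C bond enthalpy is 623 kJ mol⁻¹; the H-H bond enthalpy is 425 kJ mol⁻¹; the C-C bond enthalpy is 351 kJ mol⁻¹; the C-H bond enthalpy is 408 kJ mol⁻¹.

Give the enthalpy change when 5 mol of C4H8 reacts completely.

Bonds broken (reactants):
  C-C: 2 × 351 = 702
  C-H: 8 × 408 = 3264
  C=C: 1 × 623 = 623
  H-H: 1 × 425 = 425
  Σ(broken) = 5014 kJ
Bonds formed (products):
  C-C: 3 × 351 = 1053
  C-H: 10 × 408 = 4080
  Σ(formed) = 5133 kJ
ΔH = Σ(broken) − Σ(formed) = 5014 − 5133 = −119 kJ
For 5× the reaction as written: 5 × (−119) = −595 kJ

ΔH = −595 kJ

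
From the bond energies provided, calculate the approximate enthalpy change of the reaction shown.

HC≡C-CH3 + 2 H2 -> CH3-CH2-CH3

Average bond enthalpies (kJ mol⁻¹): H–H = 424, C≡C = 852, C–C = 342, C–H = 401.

Bonds broken (reactants):
  C≡C: 1 × 852 = 852
  C–C: 1 × 342 = 342
  C–H: 4 × 401 = 1604
  H–H: 2 × 424 = 848
  Σ(broken) = 3646 kJ
Bonds formed (products):
  C–C: 2 × 342 = 684
  C–H: 8 × 401 = 3208
  Σ(formed) = 3892 kJ
ΔH = Σ(broken) − Σ(formed) = 3646 − 3892 = −246 kJ

ΔH ≈ −246 kJ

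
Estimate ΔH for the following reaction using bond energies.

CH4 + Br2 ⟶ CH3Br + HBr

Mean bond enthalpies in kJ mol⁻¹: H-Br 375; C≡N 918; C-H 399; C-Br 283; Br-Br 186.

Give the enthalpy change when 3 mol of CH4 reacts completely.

ΔH = −219 kJ

Bonds broken (reactants):
  Br-Br: 1 × 186 = 186
  C-H: 4 × 399 = 1596
  Σ(broken) = 1782 kJ
Bonds formed (products):
  C-Br: 1 × 283 = 283
  C-H: 3 × 399 = 1197
  H-Br: 1 × 375 = 375
  Σ(formed) = 1855 kJ
ΔH = Σ(broken) − Σ(formed) = 1782 − 1855 = −73 kJ
For 3× the reaction as written: 3 × (−73) = −219 kJ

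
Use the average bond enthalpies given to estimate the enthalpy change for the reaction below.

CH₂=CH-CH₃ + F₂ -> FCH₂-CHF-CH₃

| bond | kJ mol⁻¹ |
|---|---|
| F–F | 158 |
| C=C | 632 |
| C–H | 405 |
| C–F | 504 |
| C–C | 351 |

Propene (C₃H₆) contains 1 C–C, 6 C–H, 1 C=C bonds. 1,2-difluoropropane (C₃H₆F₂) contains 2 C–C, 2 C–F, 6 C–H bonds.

Bonds broken (reactants):
  C–C: 1 × 351 = 351
  C–H: 6 × 405 = 2430
  C=C: 1 × 632 = 632
  F–F: 1 × 158 = 158
  Σ(broken) = 3571 kJ
Bonds formed (products):
  C–C: 2 × 351 = 702
  C–F: 2 × 504 = 1008
  C–H: 6 × 405 = 2430
  Σ(formed) = 4140 kJ
ΔH = Σ(broken) − Σ(formed) = 3571 − 4140 = −569 kJ

ΔH ≈ −569 kJ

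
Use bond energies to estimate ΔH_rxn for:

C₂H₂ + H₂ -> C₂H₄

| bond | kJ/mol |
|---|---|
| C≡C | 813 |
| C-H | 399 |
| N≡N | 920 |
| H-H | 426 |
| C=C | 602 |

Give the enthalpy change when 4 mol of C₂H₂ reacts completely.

ΔH = −644 kJ

Bonds broken (reactants):
  C≡C: 1 × 813 = 813
  C-H: 2 × 399 = 798
  H-H: 1 × 426 = 426
  Σ(broken) = 2037 kJ
Bonds formed (products):
  C-H: 4 × 399 = 1596
  C=C: 1 × 602 = 602
  Σ(formed) = 2198 kJ
ΔH = Σ(broken) − Σ(formed) = 2037 − 2198 = −161 kJ
For 4× the reaction as written: 4 × (−161) = −644 kJ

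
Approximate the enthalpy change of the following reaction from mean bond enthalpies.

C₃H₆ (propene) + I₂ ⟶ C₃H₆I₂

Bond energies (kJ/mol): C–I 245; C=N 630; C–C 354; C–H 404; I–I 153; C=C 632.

Bonds broken (reactants):
  C–C: 1 × 354 = 354
  C–H: 6 × 404 = 2424
  C=C: 1 × 632 = 632
  I–I: 1 × 153 = 153
  Σ(broken) = 3563 kJ
Bonds formed (products):
  C–C: 2 × 354 = 708
  C–H: 6 × 404 = 2424
  C–I: 2 × 245 = 490
  Σ(formed) = 3622 kJ
ΔH = Σ(broken) − Σ(formed) = 3563 − 3622 = −59 kJ

ΔH ≈ −59 kJ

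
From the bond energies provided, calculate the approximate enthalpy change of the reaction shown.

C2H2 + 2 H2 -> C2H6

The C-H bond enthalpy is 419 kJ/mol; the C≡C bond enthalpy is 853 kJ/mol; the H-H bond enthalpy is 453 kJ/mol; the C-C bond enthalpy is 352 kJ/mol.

ΔH ≈ −269 kJ

Bonds broken (reactants):
  C≡C: 1 × 853 = 853
  C-H: 2 × 419 = 838
  H-H: 2 × 453 = 906
  Σ(broken) = 2597 kJ
Bonds formed (products):
  C-C: 1 × 352 = 352
  C-H: 6 × 419 = 2514
  Σ(formed) = 2866 kJ
ΔH = Σ(broken) − Σ(formed) = 2597 − 2866 = −269 kJ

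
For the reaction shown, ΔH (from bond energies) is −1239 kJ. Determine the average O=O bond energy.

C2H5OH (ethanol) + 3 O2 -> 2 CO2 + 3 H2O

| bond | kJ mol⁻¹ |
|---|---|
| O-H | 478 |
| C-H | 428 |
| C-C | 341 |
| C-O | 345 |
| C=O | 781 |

Let D be the O=O bond energy.
Σ(broken) = 1×341 + 5×428 + 1×345 + 1×478 + 3×D = 3304 + 3D
Σ(formed) = 4×781 + 6×478 = 5992
ΔH = Σ(broken) − Σ(formed) = (3304 + 3D) − (5992) = −2688 + 3D
Setting this equal to −1239 kJ gives 3D = 1449, so D = 483 kJ/mol.

D(O=O) ≈ 483 kJ/mol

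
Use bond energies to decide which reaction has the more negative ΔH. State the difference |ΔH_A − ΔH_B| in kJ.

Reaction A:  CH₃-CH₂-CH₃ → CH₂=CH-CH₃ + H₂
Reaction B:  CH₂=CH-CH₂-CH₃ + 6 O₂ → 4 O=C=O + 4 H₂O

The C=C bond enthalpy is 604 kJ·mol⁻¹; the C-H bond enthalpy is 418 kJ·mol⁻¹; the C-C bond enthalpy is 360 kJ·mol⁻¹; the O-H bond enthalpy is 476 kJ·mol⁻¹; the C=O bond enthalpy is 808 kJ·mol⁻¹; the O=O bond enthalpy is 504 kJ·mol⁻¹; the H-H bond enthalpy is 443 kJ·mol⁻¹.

Reaction B, by 2729 kJ

Reaction A:
  Bonds broken (reactants):
    C-C: 2 × 360 = 720
    C-H: 8 × 418 = 3344
    Σ(broken) = 4064 kJ
  Bonds formed (products):
    C-C: 1 × 360 = 360
    C-H: 6 × 418 = 2508
    C=C: 1 × 604 = 604
    H-H: 1 × 443 = 443
    Σ(formed) = 3915 kJ
  ΔH_A = 4064 − 3915 = +149 kJ
Reaction B:
  Bonds broken (reactants):
    C-C: 2 × 360 = 720
    C-H: 8 × 418 = 3344
    C=C: 1 × 604 = 604
    O=O: 6 × 504 = 3024
    Σ(broken) = 7692 kJ
  Bonds formed (products):
    C=O: 8 × 808 = 6464
    O-H: 8 × 476 = 3808
    Σ(formed) = 10272 kJ
  ΔH_B = 7692 − 10272 = −2580 kJ
ΔH_A − ΔH_B = +2729 kJ, so reaction B has the more negative ΔH; |ΔH_A − ΔH_B| = 2729 kJ.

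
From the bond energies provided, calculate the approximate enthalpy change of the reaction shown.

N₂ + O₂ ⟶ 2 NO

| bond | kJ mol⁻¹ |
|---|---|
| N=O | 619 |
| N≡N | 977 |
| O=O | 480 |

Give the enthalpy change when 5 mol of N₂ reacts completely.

ΔH = +1095 kJ

Bonds broken (reactants):
  N≡N: 1 × 977 = 977
  O=O: 1 × 480 = 480
  Σ(broken) = 1457 kJ
Bonds formed (products):
  N=O: 2 × 619 = 1238
  Σ(formed) = 1238 kJ
ΔH = Σ(broken) − Σ(formed) = 1457 − 1238 = +219 kJ
For 5× the reaction as written: 5 × (+219) = +1095 kJ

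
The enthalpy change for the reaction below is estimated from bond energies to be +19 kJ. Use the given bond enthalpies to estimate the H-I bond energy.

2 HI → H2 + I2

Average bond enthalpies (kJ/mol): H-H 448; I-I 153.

Let D be the H-I bond energy.
Σ(broken) = 2×D = 2D
Σ(formed) = 1×448 + 1×153 = 601
ΔH = Σ(broken) − Σ(formed) = (2D) − (601) = −601 + 2D
Setting this equal to +19 kJ gives 2D = 620, so D = 310 kJ/mol.

D(H-I) ≈ 310 kJ/mol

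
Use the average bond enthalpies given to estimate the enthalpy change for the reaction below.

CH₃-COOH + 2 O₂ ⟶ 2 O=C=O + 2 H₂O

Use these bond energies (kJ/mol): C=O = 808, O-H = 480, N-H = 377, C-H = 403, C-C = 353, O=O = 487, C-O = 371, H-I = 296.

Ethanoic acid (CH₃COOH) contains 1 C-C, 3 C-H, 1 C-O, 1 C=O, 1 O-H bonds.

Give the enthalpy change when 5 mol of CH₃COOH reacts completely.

Bonds broken (reactants):
  C-C: 1 × 353 = 353
  C-H: 3 × 403 = 1209
  C-O: 1 × 371 = 371
  C=O: 1 × 808 = 808
  O-H: 1 × 480 = 480
  O=O: 2 × 487 = 974
  Σ(broken) = 4195 kJ
Bonds formed (products):
  C=O: 4 × 808 = 3232
  O-H: 4 × 480 = 1920
  Σ(formed) = 5152 kJ
ΔH = Σ(broken) − Σ(formed) = 4195 − 5152 = −957 kJ
For 5× the reaction as written: 5 × (−957) = −4785 kJ

ΔH = −4785 kJ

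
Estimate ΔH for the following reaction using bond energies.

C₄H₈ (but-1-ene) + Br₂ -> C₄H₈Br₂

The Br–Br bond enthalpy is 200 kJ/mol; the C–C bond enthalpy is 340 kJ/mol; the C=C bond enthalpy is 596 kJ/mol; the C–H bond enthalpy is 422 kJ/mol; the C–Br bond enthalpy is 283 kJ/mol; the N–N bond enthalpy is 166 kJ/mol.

ΔH ≈ −110 kJ

Bonds broken (reactants):
  Br–Br: 1 × 200 = 200
  C–C: 2 × 340 = 680
  C–H: 8 × 422 = 3376
  C=C: 1 × 596 = 596
  Σ(broken) = 4852 kJ
Bonds formed (products):
  C–Br: 2 × 283 = 566
  C–C: 3 × 340 = 1020
  C–H: 8 × 422 = 3376
  Σ(formed) = 4962 kJ
ΔH = Σ(broken) − Σ(formed) = 4852 − 4962 = −110 kJ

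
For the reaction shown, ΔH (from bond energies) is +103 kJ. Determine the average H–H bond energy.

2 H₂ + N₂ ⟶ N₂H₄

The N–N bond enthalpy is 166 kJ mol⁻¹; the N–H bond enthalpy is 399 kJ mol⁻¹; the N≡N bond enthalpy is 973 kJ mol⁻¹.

D(H–H) ≈ 446 kJ/mol

Let D be the H–H bond energy.
Σ(broken) = 2×D + 1×973 = 973 + 2D
Σ(formed) = 4×399 + 1×166 = 1762
ΔH = Σ(broken) − Σ(formed) = (973 + 2D) − (1762) = −789 + 2D
Setting this equal to +103 kJ gives 2D = 892, so D = 446 kJ/mol.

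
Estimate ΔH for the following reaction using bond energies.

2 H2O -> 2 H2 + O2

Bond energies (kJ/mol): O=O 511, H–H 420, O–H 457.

Bonds broken (reactants):
  O–H: 4 × 457 = 1828
  Σ(broken) = 1828 kJ
Bonds formed (products):
  H–H: 2 × 420 = 840
  O=O: 1 × 511 = 511
  Σ(formed) = 1351 kJ
ΔH = Σ(broken) − Σ(formed) = 1828 − 1351 = +477 kJ

ΔH ≈ +477 kJ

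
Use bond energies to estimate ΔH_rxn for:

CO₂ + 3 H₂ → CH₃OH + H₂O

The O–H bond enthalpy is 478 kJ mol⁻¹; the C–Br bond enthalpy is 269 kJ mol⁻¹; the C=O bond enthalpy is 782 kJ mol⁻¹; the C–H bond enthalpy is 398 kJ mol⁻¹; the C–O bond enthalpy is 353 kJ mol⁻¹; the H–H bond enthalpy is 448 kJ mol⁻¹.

Bonds broken (reactants):
  C=O: 2 × 782 = 1564
  H–H: 3 × 448 = 1344
  Σ(broken) = 2908 kJ
Bonds formed (products):
  C–H: 3 × 398 = 1194
  C–O: 1 × 353 = 353
  O–H: 3 × 478 = 1434
  Σ(formed) = 2981 kJ
ΔH = Σ(broken) − Σ(formed) = 2908 − 2981 = −73 kJ

ΔH ≈ −73 kJ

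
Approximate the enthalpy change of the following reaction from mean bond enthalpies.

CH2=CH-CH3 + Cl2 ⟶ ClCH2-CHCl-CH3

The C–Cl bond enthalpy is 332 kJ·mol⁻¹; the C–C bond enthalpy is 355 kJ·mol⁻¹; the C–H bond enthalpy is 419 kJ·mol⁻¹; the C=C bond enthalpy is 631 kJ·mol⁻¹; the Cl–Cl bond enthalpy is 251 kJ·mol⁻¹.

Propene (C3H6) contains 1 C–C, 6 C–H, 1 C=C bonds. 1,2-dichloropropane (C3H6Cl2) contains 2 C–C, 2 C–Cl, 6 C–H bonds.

ΔH ≈ −137 kJ

Bonds broken (reactants):
  C–C: 1 × 355 = 355
  C–H: 6 × 419 = 2514
  C=C: 1 × 631 = 631
  Cl–Cl: 1 × 251 = 251
  Σ(broken) = 3751 kJ
Bonds formed (products):
  C–C: 2 × 355 = 710
  C–Cl: 2 × 332 = 664
  C–H: 6 × 419 = 2514
  Σ(formed) = 3888 kJ
ΔH = Σ(broken) − Σ(formed) = 3751 − 3888 = −137 kJ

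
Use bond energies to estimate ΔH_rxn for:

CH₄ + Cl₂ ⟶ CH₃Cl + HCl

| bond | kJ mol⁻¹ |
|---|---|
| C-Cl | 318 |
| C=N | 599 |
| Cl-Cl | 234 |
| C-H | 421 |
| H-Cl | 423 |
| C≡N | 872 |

ΔH ≈ −86 kJ

Bonds broken (reactants):
  C-H: 4 × 421 = 1684
  Cl-Cl: 1 × 234 = 234
  Σ(broken) = 1918 kJ
Bonds formed (products):
  C-Cl: 1 × 318 = 318
  C-H: 3 × 421 = 1263
  H-Cl: 1 × 423 = 423
  Σ(formed) = 2004 kJ
ΔH = Σ(broken) − Σ(formed) = 1918 − 2004 = −86 kJ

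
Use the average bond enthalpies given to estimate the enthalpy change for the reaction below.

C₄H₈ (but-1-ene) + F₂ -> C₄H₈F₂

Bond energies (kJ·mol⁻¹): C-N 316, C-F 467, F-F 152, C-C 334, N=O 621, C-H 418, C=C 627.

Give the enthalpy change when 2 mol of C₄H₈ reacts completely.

ΔH = −978 kJ

Bonds broken (reactants):
  C-C: 2 × 334 = 668
  C-H: 8 × 418 = 3344
  C=C: 1 × 627 = 627
  F-F: 1 × 152 = 152
  Σ(broken) = 4791 kJ
Bonds formed (products):
  C-C: 3 × 334 = 1002
  C-F: 2 × 467 = 934
  C-H: 8 × 418 = 3344
  Σ(formed) = 5280 kJ
ΔH = Σ(broken) − Σ(formed) = 4791 − 5280 = −489 kJ
For 2× the reaction as written: 2 × (−489) = −978 kJ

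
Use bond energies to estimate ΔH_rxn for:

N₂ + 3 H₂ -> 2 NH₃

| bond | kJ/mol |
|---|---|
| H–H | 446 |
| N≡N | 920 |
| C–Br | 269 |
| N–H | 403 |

Bonds broken (reactants):
  H–H: 3 × 446 = 1338
  N≡N: 1 × 920 = 920
  Σ(broken) = 2258 kJ
Bonds formed (products):
  N–H: 6 × 403 = 2418
  Σ(formed) = 2418 kJ
ΔH = Σ(broken) − Σ(formed) = 2258 − 2418 = −160 kJ

ΔH ≈ −160 kJ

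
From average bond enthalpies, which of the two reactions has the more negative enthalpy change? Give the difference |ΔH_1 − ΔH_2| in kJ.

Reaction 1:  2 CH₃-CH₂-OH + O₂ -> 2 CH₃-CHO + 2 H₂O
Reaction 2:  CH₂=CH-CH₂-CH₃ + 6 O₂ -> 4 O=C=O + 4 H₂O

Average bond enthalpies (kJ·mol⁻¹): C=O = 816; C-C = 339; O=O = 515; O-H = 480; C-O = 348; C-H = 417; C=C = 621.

Reaction 1:
  Bonds broken (reactants):
    C-C: 2 × 339 = 678
    C-H: 10 × 417 = 4170
    C-O: 2 × 348 = 696
    O-H: 2 × 480 = 960
    O=O: 1 × 515 = 515
    Σ(broken) = 7019 kJ
  Bonds formed (products):
    C-C: 2 × 339 = 678
    C-H: 8 × 417 = 3336
    C=O: 2 × 816 = 1632
    O-H: 4 × 480 = 1920
    Σ(formed) = 7566 kJ
  ΔH_1 = 7019 − 7566 = −547 kJ
Reaction 2:
  Bonds broken (reactants):
    C-C: 2 × 339 = 678
    C-H: 8 × 417 = 3336
    C=C: 1 × 621 = 621
    O=O: 6 × 515 = 3090
    Σ(broken) = 7725 kJ
  Bonds formed (products):
    C=O: 8 × 816 = 6528
    O-H: 8 × 480 = 3840
    Σ(formed) = 10368 kJ
  ΔH_2 = 7725 − 10368 = −2643 kJ
ΔH_1 − ΔH_2 = +2096 kJ, so reaction 2 has the more negative ΔH; |ΔH_1 − ΔH_2| = 2096 kJ.

Reaction 2, by 2096 kJ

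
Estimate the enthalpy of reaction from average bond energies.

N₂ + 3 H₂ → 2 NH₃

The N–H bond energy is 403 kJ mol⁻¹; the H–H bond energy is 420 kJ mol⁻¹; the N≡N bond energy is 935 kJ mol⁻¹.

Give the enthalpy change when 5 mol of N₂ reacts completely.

ΔH = −1115 kJ

Bonds broken (reactants):
  H–H: 3 × 420 = 1260
  N≡N: 1 × 935 = 935
  Σ(broken) = 2195 kJ
Bonds formed (products):
  N–H: 6 × 403 = 2418
  Σ(formed) = 2418 kJ
ΔH = Σ(broken) − Σ(formed) = 2195 − 2418 = −223 kJ
For 5× the reaction as written: 5 × (−223) = −1115 kJ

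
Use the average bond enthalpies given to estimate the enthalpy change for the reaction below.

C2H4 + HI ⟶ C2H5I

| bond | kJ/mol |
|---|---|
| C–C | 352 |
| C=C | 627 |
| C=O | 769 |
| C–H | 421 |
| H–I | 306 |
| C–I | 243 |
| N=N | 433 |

ΔH ≈ −83 kJ

Bonds broken (reactants):
  C–H: 4 × 421 = 1684
  C=C: 1 × 627 = 627
  H–I: 1 × 306 = 306
  Σ(broken) = 2617 kJ
Bonds formed (products):
  C–C: 1 × 352 = 352
  C–H: 5 × 421 = 2105
  C–I: 1 × 243 = 243
  Σ(formed) = 2700 kJ
ΔH = Σ(broken) − Σ(formed) = 2617 − 2700 = −83 kJ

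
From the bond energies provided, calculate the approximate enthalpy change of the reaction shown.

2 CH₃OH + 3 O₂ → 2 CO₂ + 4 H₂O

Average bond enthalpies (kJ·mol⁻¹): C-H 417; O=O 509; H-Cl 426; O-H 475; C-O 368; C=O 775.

ΔH ≈ −1185 kJ

Bonds broken (reactants):
  C-H: 6 × 417 = 2502
  C-O: 2 × 368 = 736
  O-H: 2 × 475 = 950
  O=O: 3 × 509 = 1527
  Σ(broken) = 5715 kJ
Bonds formed (products):
  C=O: 4 × 775 = 3100
  O-H: 8 × 475 = 3800
  Σ(formed) = 6900 kJ
ΔH = Σ(broken) − Σ(formed) = 5715 − 6900 = −1185 kJ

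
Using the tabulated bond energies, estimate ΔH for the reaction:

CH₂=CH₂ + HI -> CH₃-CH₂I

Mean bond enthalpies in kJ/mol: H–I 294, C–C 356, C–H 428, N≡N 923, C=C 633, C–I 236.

ΔH ≈ −93 kJ

Bonds broken (reactants):
  C–H: 4 × 428 = 1712
  C=C: 1 × 633 = 633
  H–I: 1 × 294 = 294
  Σ(broken) = 2639 kJ
Bonds formed (products):
  C–C: 1 × 356 = 356
  C–H: 5 × 428 = 2140
  C–I: 1 × 236 = 236
  Σ(formed) = 2732 kJ
ΔH = Σ(broken) − Σ(formed) = 2639 − 2732 = −93 kJ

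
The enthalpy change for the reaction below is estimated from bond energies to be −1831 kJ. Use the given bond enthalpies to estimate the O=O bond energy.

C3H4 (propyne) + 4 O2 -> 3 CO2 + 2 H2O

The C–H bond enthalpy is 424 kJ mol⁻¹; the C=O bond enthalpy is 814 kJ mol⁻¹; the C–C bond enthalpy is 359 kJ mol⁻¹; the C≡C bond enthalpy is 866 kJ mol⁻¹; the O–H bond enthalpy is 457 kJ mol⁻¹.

Let D be the O=O bond energy.
Σ(broken) = 1×866 + 1×359 + 4×424 + 4×D = 2921 + 4D
Σ(formed) = 6×814 + 4×457 = 6712
ΔH = Σ(broken) − Σ(formed) = (2921 + 4D) − (6712) = −3791 + 4D
Setting this equal to −1831 kJ gives 4D = 1960, so D = 490 kJ/mol.

D(O=O) ≈ 490 kJ/mol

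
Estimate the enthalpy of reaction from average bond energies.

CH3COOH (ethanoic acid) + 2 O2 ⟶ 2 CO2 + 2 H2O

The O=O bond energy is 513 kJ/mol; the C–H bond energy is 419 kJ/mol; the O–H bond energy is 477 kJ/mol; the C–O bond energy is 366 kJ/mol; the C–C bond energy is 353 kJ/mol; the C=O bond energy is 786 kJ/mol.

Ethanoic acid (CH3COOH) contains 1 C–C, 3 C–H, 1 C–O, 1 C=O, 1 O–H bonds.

ΔH ≈ −787 kJ

Bonds broken (reactants):
  C–C: 1 × 353 = 353
  C–H: 3 × 419 = 1257
  C–O: 1 × 366 = 366
  C=O: 1 × 786 = 786
  O–H: 1 × 477 = 477
  O=O: 2 × 513 = 1026
  Σ(broken) = 4265 kJ
Bonds formed (products):
  C=O: 4 × 786 = 3144
  O–H: 4 × 477 = 1908
  Σ(formed) = 5052 kJ
ΔH = Σ(broken) − Σ(formed) = 4265 − 5052 = −787 kJ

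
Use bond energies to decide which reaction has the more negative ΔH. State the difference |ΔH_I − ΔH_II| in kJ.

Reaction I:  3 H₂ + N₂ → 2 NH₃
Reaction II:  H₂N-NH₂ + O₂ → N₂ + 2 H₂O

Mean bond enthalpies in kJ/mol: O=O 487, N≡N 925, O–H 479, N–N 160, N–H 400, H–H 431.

Reaction I:
  Bonds broken (reactants):
    H–H: 3 × 431 = 1293
    N≡N: 1 × 925 = 925
    Σ(broken) = 2218 kJ
  Bonds formed (products):
    N–H: 6 × 400 = 2400
    Σ(formed) = 2400 kJ
  ΔH_I = 2218 − 2400 = −182 kJ
Reaction II:
  Bonds broken (reactants):
    N–H: 4 × 400 = 1600
    N–N: 1 × 160 = 160
    O=O: 1 × 487 = 487
    Σ(broken) = 2247 kJ
  Bonds formed (products):
    N≡N: 1 × 925 = 925
    O–H: 4 × 479 = 1916
    Σ(formed) = 2841 kJ
  ΔH_II = 2247 − 2841 = −594 kJ
ΔH_I − ΔH_II = +412 kJ, so reaction II has the more negative ΔH; |ΔH_I − ΔH_II| = 412 kJ.

Reaction II, by 412 kJ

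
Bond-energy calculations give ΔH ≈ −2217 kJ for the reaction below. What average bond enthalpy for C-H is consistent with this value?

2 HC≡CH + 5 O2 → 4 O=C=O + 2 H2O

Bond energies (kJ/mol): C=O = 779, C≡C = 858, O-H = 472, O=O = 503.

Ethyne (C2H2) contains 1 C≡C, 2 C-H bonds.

Let D be the C-H bond energy.
Σ(broken) = 2×858 + 4×D + 5×503 = 4231 + 4D
Σ(formed) = 8×779 + 4×472 = 8120
ΔH = Σ(broken) − Σ(formed) = (4231 + 4D) − (8120) = −3889 + 4D
Setting this equal to −2217 kJ gives 4D = 1672, so D = 418 kJ/mol.

D(C-H) ≈ 418 kJ/mol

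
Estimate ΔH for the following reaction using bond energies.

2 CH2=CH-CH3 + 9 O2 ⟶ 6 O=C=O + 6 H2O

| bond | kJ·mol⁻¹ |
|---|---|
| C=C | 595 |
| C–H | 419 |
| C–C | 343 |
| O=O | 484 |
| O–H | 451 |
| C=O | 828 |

ΔH ≈ −4088 kJ

Bonds broken (reactants):
  C–C: 2 × 343 = 686
  C–H: 12 × 419 = 5028
  C=C: 2 × 595 = 1190
  O=O: 9 × 484 = 4356
  Σ(broken) = 11260 kJ
Bonds formed (products):
  C=O: 12 × 828 = 9936
  O–H: 12 × 451 = 5412
  Σ(formed) = 15348 kJ
ΔH = Σ(broken) − Σ(formed) = 11260 − 15348 = −4088 kJ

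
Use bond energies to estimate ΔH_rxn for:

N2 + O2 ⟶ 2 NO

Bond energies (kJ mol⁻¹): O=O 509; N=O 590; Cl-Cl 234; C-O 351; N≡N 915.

ΔH ≈ +244 kJ

Bonds broken (reactants):
  N≡N: 1 × 915 = 915
  O=O: 1 × 509 = 509
  Σ(broken) = 1424 kJ
Bonds formed (products):
  N=O: 2 × 590 = 1180
  Σ(formed) = 1180 kJ
ΔH = Σ(broken) − Σ(formed) = 1424 − 1180 = +244 kJ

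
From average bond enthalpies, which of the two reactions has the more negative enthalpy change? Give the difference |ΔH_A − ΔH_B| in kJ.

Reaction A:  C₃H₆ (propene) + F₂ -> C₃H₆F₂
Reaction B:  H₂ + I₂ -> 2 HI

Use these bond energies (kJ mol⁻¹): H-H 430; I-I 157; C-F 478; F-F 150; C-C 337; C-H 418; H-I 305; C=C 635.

Reaction A, by 485 kJ

Reaction A:
  Bonds broken (reactants):
    C-C: 1 × 337 = 337
    C-H: 6 × 418 = 2508
    C=C: 1 × 635 = 635
    F-F: 1 × 150 = 150
    Σ(broken) = 3630 kJ
  Bonds formed (products):
    C-C: 2 × 337 = 674
    C-F: 2 × 478 = 956
    C-H: 6 × 418 = 2508
    Σ(formed) = 4138 kJ
  ΔH_A = 3630 − 4138 = −508 kJ
Reaction B:
  Bonds broken (reactants):
    H-H: 1 × 430 = 430
    I-I: 1 × 157 = 157
    Σ(broken) = 587 kJ
  Bonds formed (products):
    H-I: 2 × 305 = 610
    Σ(formed) = 610 kJ
  ΔH_B = 587 − 610 = −23 kJ
ΔH_A − ΔH_B = −485 kJ, so reaction A has the more negative ΔH; |ΔH_A − ΔH_B| = 485 kJ.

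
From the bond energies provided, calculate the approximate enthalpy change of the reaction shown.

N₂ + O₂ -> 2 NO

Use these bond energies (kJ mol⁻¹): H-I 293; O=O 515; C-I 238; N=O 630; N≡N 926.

Bonds broken (reactants):
  N≡N: 1 × 926 = 926
  O=O: 1 × 515 = 515
  Σ(broken) = 1441 kJ
Bonds formed (products):
  N=O: 2 × 630 = 1260
  Σ(formed) = 1260 kJ
ΔH = Σ(broken) − Σ(formed) = 1441 − 1260 = +181 kJ

ΔH ≈ +181 kJ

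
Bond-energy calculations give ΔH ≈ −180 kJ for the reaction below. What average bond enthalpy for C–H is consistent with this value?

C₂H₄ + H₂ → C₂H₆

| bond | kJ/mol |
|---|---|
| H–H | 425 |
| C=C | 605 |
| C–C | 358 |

D(C–H) ≈ 426 kJ/mol

Let D be the C–H bond energy.
Σ(broken) = 4×D + 1×605 + 1×425 = 1030 + 4D
Σ(formed) = 1×358 + 6×D = 358 + 6D
ΔH = Σ(broken) − Σ(formed) = (1030 + 4D) − (358 + 6D) = +672 − 2D
Setting this equal to −180 kJ gives 2D = 852, so D = 426 kJ/mol.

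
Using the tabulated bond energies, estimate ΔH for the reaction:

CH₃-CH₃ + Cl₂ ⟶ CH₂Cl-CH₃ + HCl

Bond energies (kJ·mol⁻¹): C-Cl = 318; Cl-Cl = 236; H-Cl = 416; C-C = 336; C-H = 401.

ΔH ≈ −97 kJ

Bonds broken (reactants):
  C-C: 1 × 336 = 336
  C-H: 6 × 401 = 2406
  Cl-Cl: 1 × 236 = 236
  Σ(broken) = 2978 kJ
Bonds formed (products):
  C-C: 1 × 336 = 336
  C-Cl: 1 × 318 = 318
  C-H: 5 × 401 = 2005
  H-Cl: 1 × 416 = 416
  Σ(formed) = 3075 kJ
ΔH = Σ(broken) − Σ(formed) = 2978 − 3075 = −97 kJ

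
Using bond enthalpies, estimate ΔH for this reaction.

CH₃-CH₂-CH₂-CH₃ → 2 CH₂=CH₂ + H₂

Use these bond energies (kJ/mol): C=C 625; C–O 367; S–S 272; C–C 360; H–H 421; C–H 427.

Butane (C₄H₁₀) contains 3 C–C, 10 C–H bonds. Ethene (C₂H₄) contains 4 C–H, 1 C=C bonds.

ΔH ≈ +263 kJ

Bonds broken (reactants):
  C–C: 3 × 360 = 1080
  C–H: 10 × 427 = 4270
  Σ(broken) = 5350 kJ
Bonds formed (products):
  C–H: 8 × 427 = 3416
  C=C: 2 × 625 = 1250
  H–H: 1 × 421 = 421
  Σ(formed) = 5087 kJ
ΔH = Σ(broken) − Σ(formed) = 5350 − 5087 = +263 kJ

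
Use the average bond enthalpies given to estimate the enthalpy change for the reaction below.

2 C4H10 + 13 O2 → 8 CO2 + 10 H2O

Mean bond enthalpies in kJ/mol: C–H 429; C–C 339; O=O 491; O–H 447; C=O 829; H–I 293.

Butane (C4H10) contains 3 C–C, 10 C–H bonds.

ΔH ≈ −5207 kJ

Bonds broken (reactants):
  C–C: 6 × 339 = 2034
  C–H: 20 × 429 = 8580
  O=O: 13 × 491 = 6383
  Σ(broken) = 16997 kJ
Bonds formed (products):
  C=O: 16 × 829 = 13264
  O–H: 20 × 447 = 8940
  Σ(formed) = 22204 kJ
ΔH = Σ(broken) − Σ(formed) = 16997 − 22204 = −5207 kJ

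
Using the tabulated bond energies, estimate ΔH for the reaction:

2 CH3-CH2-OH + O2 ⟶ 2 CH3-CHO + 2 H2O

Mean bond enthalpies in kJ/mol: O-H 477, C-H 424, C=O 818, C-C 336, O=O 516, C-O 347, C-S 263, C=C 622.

Bonds broken (reactants):
  C-C: 2 × 336 = 672
  C-H: 10 × 424 = 4240
  C-O: 2 × 347 = 694
  O-H: 2 × 477 = 954
  O=O: 1 × 516 = 516
  Σ(broken) = 7076 kJ
Bonds formed (products):
  C-C: 2 × 336 = 672
  C-H: 8 × 424 = 3392
  C=O: 2 × 818 = 1636
  O-H: 4 × 477 = 1908
  Σ(formed) = 7608 kJ
ΔH = Σ(broken) − Σ(formed) = 7076 − 7608 = −532 kJ

ΔH ≈ −532 kJ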